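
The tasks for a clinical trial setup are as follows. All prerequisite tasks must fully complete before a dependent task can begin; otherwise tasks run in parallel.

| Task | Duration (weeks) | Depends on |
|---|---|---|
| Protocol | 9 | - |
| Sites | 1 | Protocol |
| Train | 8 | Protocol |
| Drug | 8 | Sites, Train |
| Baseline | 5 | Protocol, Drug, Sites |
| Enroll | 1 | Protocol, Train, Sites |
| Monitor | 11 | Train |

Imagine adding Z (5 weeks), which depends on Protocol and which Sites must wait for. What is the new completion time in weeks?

Originally the plan takes 30 weeks.
With Z inserted, Sites now waits for max(Protocol, Z).
New critical path: Protocol→Train→Drug→Baseline = 9+8+8+5 = 30 ⇒ 30 weeks.

30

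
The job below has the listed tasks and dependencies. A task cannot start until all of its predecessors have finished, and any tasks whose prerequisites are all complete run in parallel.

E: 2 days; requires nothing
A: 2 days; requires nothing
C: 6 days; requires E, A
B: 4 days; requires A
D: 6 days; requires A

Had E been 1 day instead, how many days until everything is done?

8

As given, the longest chain is E→C = 2+6 = 8, so the finish is 8 days.
E is on the critical path; changing it to 1 makes that path 7 days.
New critical path: A→C = 2+6 = 8 ⇒ 8 days.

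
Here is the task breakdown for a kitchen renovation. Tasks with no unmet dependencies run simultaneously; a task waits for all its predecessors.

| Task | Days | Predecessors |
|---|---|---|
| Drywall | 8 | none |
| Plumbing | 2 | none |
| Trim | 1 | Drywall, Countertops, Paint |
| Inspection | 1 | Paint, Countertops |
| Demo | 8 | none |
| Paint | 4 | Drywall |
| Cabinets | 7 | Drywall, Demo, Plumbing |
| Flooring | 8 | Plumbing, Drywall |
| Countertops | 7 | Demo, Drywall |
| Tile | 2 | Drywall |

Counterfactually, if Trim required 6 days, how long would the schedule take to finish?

Baseline: Demo→Countertops→Trim = 8+7+1 = 16 → 16 days.
Since Trim is critical, the +5 change carries straight to that chain (now 21 days).
No other chain overtakes it, so the finish is 21 days.

21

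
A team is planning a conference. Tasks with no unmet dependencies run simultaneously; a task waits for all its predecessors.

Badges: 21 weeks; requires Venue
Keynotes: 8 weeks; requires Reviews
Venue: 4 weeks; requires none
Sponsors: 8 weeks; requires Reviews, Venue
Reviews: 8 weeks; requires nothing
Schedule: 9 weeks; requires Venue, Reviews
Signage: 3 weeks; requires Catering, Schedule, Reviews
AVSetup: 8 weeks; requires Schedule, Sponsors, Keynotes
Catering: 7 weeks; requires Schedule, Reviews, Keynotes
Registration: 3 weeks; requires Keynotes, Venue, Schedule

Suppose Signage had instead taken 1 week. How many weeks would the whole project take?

25

Critical path before the change: Reviews→Schedule→Catering→Signage = 8+9+7+3 = 27 giving 27 weeks.
Since Signage is critical, the -2 change carries straight to that chain (now 25 weeks).
The binding chain switches to Venue→Badges = 4+21 = 25; finish 25 weeks.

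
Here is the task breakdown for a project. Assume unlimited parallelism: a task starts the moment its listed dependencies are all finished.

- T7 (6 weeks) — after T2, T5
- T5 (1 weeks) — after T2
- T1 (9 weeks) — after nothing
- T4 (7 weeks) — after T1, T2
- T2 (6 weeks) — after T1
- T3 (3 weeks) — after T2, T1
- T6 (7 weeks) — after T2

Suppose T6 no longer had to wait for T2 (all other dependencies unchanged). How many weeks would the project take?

Before: longest chain T1→T2→T4 = 9+6+7 = 22, finish 22.
Without T2→T6, T6's earliest start moves from 15 to 0.
After: T1→T2→T4 = 9+6+7 = 22 → 22 weeks.

22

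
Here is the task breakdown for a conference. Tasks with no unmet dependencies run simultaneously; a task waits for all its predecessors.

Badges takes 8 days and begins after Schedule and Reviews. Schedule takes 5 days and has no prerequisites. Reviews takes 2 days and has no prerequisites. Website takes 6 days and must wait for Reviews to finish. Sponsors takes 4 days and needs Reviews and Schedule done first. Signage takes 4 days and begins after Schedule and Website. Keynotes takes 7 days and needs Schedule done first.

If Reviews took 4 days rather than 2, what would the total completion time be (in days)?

Baseline: Schedule→Badges = 5+8 = 13 → 13 days.
Reviews is off the critical path — its longest chain is 12 days, giving 1 of slack.
Now Reviews→Website→Signage = 4+6+4 = 14 is longest, so the finish becomes 14 days.

14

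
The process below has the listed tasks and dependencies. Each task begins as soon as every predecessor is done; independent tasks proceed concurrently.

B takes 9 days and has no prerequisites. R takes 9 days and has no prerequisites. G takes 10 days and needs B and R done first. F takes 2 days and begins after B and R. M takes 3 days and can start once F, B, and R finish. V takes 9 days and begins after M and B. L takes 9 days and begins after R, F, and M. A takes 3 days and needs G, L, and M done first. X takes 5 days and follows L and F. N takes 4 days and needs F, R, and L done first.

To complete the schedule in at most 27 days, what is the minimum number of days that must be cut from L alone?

Current finish: 28 days; target: 27.
L is on every critical path, so each day cut from L cuts the finish by one (this holds down to a finish of 23).
Need 28 − 27 = 1 day off L → L becomes 8 days, finish becomes 27.

1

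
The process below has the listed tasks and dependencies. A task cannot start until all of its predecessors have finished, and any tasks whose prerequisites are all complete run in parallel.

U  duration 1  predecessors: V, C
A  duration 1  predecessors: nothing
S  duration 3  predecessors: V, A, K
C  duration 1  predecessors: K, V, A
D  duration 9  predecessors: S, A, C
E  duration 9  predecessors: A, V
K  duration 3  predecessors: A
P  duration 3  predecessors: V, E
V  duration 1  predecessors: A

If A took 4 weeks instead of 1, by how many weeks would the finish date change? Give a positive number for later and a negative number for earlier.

The binding path is A→K→S→D = 1+3+3+9 = 16; finish at 16 weeks.
Since A is critical, the +3 change carries straight to that chain (now 19 weeks).
That remains the longest chain; total 19 weeks.
Change in finish: 19 − 16 = +3 weeks.

3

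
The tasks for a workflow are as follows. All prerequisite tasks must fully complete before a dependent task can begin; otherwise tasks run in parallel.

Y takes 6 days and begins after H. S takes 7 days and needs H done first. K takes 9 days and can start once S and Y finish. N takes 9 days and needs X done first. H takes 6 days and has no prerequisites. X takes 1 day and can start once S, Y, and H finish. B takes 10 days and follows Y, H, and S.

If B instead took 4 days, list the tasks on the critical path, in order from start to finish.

H, S, X, N

Baseline: H→S→B = 6+7+10 = 23 → 23 days.
B lies on that path, so at 4 days the path becomes 17 days.
Now H→S→X→N = 6+7+1+9 = 23 is longest, so the finish becomes 23 days.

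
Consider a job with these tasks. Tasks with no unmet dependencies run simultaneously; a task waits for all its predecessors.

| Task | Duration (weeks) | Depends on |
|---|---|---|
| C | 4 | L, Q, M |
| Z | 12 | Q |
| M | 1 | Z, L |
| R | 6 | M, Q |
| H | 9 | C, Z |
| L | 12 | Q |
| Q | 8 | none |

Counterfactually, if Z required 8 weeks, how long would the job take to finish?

34

The binding path is Q→Z→M→C→H = 8+12+1+4+9 = 34; finish at 34 weeks.
Since Z is critical, the -4 change carries straight to that chain (now 30 weeks).
New critical path: Q→L→M→C→H = 8+12+1+4+9 = 34 ⇒ 34 weeks.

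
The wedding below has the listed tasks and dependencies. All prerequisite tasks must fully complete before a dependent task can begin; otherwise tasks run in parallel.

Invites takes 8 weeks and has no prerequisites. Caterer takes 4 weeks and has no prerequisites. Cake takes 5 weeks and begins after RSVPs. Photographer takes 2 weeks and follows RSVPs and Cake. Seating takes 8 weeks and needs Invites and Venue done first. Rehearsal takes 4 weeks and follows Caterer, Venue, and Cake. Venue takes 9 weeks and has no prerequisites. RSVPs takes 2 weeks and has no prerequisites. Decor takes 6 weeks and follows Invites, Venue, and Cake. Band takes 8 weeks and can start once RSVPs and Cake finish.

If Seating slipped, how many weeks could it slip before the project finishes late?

Critical path: Venue→Seating = 9+8 = 17, so the finish is 17 weeks.
Longest path through Seating: 17 weeks (earliest finish 17, latest finish 17).
Slack of Seating = 9 − 9 = 0 weeks.

0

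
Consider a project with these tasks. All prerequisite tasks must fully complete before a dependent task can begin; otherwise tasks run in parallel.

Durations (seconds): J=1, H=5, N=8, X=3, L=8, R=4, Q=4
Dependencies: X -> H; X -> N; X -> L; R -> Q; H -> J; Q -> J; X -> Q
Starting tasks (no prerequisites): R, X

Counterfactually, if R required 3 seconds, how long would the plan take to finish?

11

The binding path is X→N = 3+8 = 11; finish at 11 seconds.
The longest path through R is only 9 seconds, so R has float 2.
No other chain overtakes it, so the finish is 11 seconds.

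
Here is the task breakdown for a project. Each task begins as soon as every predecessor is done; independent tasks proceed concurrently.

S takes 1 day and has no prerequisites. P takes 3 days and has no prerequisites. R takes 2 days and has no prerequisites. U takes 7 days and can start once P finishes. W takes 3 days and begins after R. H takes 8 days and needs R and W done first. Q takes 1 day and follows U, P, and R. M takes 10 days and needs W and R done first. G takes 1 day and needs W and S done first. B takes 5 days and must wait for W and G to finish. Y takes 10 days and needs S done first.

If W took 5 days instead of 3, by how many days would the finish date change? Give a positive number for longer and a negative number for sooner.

2

The binding path is R→W→M = 2+3+10 = 15; finish at 15 days.
W is on the critical path; changing it to 5 makes that path 17 days.
The critical path is still R→W→M; finish is now 17 days.
Change in finish: 17 − 15 = +2 days.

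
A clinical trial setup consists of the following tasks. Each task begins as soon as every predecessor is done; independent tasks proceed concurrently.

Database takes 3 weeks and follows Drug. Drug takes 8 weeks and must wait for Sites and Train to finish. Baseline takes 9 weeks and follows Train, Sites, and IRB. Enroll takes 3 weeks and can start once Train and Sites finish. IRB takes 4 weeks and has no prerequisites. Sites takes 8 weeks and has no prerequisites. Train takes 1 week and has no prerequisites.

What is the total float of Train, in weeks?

The longest chain is Sites→Drug→Database = 8+8+3 = 19; overall finish 19 weeks.
Longest path through Train: 12 weeks (earliest finish 1, latest finish 8).
Float = 19 − 12 = 7.

7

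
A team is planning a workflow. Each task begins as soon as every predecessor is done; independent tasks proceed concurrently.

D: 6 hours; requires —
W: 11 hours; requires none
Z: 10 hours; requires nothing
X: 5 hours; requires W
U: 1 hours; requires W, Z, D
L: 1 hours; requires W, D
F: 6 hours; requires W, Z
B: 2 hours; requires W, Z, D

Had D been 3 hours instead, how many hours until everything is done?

17

Actual critical path: W→F = 11+6 = 17 ⇒ 17 hours.
D is off the critical path — its longest chain is 8 hours, giving 9 of slack.
That remains the longest chain; total 17 hours.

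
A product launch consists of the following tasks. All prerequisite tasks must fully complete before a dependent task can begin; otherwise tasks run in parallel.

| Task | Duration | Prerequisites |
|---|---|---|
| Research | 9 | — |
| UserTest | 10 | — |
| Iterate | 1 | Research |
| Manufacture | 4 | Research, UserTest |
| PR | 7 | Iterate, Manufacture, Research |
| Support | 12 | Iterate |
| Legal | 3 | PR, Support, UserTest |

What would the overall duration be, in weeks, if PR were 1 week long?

As given, the longest chain is Research→Iterate→Support→Legal = 9+1+12+3 = 25, so the finish is 25 weeks.
PR has 1 week of float (longest path through it is 24).
The critical path is still Research→Iterate→Support→Legal; finish is now 25 weeks.

25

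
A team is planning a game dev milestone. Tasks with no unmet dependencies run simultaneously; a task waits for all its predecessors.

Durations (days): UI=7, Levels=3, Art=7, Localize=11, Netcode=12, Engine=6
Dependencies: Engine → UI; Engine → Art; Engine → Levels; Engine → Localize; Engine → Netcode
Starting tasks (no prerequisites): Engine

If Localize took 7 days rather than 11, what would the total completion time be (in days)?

As given, the longest chain is Engine→Netcode = 6+12 = 18, so the finish is 18 days.
Localize has 1 day of float (longest path through it is 17).
That remains the longest chain; total 18 days.

18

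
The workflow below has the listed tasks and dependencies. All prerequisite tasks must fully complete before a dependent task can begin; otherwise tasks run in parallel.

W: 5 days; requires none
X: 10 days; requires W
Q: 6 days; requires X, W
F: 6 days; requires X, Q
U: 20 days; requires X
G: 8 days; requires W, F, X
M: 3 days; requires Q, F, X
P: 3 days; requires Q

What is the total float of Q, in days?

0

W→X→Q→F→G = 5+10+6+6+8 = 35 sets the makespan at 35 days.
The longest chain containing Q totals 35 days.
So Q can slip 21 − 21 = 0 days.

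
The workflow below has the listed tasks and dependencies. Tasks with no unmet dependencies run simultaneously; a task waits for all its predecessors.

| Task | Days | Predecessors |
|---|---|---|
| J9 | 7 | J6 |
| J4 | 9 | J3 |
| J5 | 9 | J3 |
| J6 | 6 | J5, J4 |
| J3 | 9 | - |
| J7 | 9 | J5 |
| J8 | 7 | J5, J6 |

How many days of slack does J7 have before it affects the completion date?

J3→J4→J6→J8 = 9+9+6+7 = 31 sets the makespan at 31 days.
J7 finishes as early as 27 and must finish by 31.
Float = 31 − 27 = 4.

4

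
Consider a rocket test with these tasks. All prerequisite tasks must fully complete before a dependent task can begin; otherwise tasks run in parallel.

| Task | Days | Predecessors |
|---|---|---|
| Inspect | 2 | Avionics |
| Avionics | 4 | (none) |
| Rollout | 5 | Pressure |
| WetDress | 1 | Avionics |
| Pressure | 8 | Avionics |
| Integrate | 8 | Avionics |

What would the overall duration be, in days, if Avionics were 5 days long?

18

Critical path before the change: Avionics→Pressure→Rollout = 4+8+5 = 17 giving 17 days.
Avionics is on the critical path; changing it to 5 makes that path 18 days.
The critical path is still Avionics→Pressure→Rollout; finish is now 18 days.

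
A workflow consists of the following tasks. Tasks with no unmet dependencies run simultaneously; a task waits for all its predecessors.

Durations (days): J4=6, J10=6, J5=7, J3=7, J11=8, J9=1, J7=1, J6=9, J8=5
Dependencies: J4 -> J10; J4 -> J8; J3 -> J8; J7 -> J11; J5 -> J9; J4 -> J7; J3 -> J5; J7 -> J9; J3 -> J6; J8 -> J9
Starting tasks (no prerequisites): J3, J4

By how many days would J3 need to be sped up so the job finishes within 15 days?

1

Current finish: 16 days; target: 15.
J3 is on every critical path, so each day cut from J3 cuts the finish by one (this holds down to a finish of 15).
Need 16 − 15 = 1 day off J3 → J3 becomes 6 days, finish becomes 15.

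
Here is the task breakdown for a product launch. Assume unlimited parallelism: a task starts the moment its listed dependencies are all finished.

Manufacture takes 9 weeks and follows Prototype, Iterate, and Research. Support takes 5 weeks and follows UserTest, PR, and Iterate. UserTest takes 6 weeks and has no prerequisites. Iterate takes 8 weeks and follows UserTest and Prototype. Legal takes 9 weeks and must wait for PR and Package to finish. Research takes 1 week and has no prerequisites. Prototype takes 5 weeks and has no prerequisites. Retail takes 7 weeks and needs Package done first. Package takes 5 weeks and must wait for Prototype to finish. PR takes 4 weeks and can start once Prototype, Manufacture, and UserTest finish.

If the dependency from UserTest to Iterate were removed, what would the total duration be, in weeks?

Original critical path: UserTest→Iterate→Manufacture→PR→Legal = 6+8+9+4+9 = 36 ⇒ 36 weeks.
Without UserTest→Iterate, Iterate's earliest start moves from 6 to 5.
After: Prototype→Iterate→Manufacture→PR→Legal = 5+8+9+4+9 = 35 → 35 weeks.

35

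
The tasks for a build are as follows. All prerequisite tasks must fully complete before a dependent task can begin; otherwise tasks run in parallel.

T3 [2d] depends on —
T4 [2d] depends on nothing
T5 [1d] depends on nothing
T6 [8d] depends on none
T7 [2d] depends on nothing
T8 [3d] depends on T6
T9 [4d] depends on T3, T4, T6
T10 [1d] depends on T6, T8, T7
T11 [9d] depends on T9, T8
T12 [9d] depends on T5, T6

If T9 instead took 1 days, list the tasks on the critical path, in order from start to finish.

T6, T8, T11

Actual critical path: T6→T9→T11 = 8+4+9 = 21 ⇒ 21 days.
T9 lies on that path, so at 1 day the path becomes 18 days.
New critical path: T6→T8→T11 = 8+3+9 = 20 ⇒ 20 days.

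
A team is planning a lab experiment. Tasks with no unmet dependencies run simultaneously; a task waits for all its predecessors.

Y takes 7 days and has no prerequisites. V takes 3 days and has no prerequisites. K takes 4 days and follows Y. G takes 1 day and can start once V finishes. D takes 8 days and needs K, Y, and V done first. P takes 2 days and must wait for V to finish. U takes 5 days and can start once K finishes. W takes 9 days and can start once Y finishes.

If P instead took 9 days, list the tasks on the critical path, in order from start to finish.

Y, K, D

As given, the longest chain is Y→K→D = 7+4+8 = 19, so the finish is 19 days.
P is off the critical path — its longest chain is 5 days, giving 14 of slack.
The critical path is still Y→K→D; finish is now 19 days.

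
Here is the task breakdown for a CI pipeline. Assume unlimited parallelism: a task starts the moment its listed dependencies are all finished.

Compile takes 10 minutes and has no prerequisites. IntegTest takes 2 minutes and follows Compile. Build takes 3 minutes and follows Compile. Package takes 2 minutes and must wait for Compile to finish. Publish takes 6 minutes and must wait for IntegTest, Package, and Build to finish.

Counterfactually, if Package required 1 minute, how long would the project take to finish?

Baseline: Compile→Build→Publish = 10+3+6 = 19 → 19 minutes.
Package has 1 minute of float (longest path through it is 18).
No other chain overtakes it, so the finish is 19 minutes.

19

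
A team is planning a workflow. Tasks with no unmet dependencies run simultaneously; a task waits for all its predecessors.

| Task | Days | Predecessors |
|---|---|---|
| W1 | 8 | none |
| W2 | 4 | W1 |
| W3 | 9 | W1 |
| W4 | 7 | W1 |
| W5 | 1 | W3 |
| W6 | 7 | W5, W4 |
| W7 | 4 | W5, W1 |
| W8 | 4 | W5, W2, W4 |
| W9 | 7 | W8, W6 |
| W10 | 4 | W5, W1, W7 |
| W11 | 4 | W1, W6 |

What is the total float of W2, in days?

9

Critical path: W1→W3→W5→W6→W9 = 8+9+1+7+7 = 32, so the finish is 32 days.
W2 finishes as early as 12 and must finish by 21.
So W2 can slip 21 − 12 = 9 days.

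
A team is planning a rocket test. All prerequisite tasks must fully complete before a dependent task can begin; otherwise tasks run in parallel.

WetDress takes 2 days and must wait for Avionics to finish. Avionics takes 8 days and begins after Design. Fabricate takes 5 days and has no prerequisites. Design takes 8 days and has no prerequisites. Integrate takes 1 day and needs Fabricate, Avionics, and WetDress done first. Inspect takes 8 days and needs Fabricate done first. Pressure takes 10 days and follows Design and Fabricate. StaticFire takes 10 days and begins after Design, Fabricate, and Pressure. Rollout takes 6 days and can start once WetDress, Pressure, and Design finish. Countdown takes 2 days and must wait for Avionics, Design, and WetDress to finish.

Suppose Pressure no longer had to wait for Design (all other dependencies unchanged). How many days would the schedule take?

25

Before: longest chain Design→Pressure→StaticFire = 8+10+10 = 28, finish 28.
Without Design→Pressure, Pressure's earliest start moves from 8 to 5.
The longest chain is now Fabricate→Pressure→StaticFire = 5+10+10 = 25, so the schedule takes 25 days.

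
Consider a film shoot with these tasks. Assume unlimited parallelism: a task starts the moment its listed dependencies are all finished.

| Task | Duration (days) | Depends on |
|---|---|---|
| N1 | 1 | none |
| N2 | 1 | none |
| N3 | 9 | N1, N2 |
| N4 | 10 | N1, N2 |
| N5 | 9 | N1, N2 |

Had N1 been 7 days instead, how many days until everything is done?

17

Baseline: N1→N4 = 1+10 = 11 → 11 days.
N1 lies on that path, so at 7 days the path becomes 17 days.
That remains the longest chain; total 17 days.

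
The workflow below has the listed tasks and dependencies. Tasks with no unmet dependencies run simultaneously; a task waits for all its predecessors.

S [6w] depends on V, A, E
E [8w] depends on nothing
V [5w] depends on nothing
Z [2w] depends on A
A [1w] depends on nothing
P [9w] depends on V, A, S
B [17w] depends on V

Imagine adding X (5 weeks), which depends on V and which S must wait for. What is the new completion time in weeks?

25

Originally the project takes 23 weeks.
With X inserted, S now waits for max(V, A, E, X).
New critical path: V→X→S→P = 5+5+6+9 = 25 ⇒ 25 weeks.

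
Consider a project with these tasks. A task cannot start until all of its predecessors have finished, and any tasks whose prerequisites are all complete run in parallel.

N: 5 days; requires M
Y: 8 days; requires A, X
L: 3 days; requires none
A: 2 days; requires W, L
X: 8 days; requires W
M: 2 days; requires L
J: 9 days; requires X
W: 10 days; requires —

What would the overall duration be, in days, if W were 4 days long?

21

Baseline: W→X→J = 10+8+9 = 27 → 27 days.
W lies on that path, so at 4 days the path becomes 21 days.
No other chain overtakes it, so the finish is 21 days.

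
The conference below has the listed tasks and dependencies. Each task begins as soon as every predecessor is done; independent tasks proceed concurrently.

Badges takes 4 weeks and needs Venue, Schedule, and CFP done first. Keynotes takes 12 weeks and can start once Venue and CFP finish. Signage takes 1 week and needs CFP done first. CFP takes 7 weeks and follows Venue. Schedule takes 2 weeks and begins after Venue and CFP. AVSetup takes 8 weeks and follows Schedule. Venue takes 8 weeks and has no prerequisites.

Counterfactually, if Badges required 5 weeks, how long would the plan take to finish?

Baseline: Venue→CFP→Keynotes = 8+7+12 = 27 → 27 weeks.
Badges has 6 weeks of float (longest path through it is 21).
The critical path is still Venue→CFP→Keynotes; finish is now 27 weeks.

27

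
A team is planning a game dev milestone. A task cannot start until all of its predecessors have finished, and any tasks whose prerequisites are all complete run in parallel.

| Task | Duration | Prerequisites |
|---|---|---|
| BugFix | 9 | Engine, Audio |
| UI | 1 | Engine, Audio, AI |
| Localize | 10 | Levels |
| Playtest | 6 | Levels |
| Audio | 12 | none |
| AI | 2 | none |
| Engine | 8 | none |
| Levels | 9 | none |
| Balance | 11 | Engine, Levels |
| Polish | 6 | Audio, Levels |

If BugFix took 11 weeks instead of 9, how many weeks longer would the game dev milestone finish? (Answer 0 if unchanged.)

2

Critical path before the change: Audio→BugFix = 12+9 = 21 giving 21 weeks.
BugFix is on the critical path; changing it to 11 makes that path 23 weeks.
That remains the longest chain; total 23 weeks.
Change in finish: 23 − 21 = +2 weeks.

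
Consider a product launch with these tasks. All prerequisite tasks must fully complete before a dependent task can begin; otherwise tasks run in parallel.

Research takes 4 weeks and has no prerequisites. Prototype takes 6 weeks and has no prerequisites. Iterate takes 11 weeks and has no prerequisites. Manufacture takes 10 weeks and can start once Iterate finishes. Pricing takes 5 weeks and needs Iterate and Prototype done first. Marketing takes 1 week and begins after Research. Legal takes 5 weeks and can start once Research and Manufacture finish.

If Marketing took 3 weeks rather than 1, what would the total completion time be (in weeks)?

Baseline: Iterate→Manufacture→Legal = 11+10+5 = 26 → 26 weeks.
The longest path through Marketing is only 5 weeks, so Marketing has float 21.
The critical path is still Iterate→Manufacture→Legal; finish is now 26 weeks.

26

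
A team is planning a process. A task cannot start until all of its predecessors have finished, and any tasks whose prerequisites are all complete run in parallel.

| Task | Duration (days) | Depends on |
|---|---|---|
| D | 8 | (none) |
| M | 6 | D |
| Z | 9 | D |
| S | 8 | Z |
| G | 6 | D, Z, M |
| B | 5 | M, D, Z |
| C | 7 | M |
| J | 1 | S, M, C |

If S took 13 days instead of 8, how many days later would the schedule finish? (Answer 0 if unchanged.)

Critical path before the change: D→Z→S→J = 8+9+8+1 = 26 giving 26 days.
Since S is critical, the +5 change carries straight to that chain (now 31 days).
That remains the longest chain; total 31 days.
Change in finish: 31 − 26 = +5 days.

5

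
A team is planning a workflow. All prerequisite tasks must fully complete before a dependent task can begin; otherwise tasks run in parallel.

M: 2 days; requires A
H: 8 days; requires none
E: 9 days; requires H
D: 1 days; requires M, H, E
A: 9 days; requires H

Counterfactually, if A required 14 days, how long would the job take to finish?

25

Actual critical path: H→A→M→D = 8+9+2+1 = 20 ⇒ 20 days.
A lies on that path, so at 14 days the path becomes 25 days.
That remains the longest chain; total 25 days.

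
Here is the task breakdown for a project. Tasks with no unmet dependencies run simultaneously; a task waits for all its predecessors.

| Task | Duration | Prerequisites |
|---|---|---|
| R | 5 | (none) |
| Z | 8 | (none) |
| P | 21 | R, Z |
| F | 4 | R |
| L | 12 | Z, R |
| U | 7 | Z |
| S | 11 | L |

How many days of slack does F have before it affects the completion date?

The longest chain is Z→L→S = 8+12+11 = 31; overall finish 31 days.
The longest chain containing F totals 9 days.
So F can slip 31 − 9 = 22 days.

22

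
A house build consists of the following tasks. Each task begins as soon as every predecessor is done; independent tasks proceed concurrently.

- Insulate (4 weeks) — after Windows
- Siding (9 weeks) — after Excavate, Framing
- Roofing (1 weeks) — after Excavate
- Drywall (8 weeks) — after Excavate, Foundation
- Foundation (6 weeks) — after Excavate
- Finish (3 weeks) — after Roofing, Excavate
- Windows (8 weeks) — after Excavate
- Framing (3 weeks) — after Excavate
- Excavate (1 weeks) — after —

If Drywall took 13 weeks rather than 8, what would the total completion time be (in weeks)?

20

As given, the longest chain is Excavate→Foundation→Drywall = 1+6+8 = 15, so the finish is 15 weeks.
Drywall is on the critical path; changing it to 13 makes that path 20 weeks.
No other chain overtakes it, so the finish is 20 weeks.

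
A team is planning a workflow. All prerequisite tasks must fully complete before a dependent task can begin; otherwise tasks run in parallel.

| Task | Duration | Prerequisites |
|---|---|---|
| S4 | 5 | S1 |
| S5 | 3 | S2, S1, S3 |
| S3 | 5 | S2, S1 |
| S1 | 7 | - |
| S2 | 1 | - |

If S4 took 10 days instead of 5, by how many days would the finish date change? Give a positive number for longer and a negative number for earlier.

The binding path is S1→S3→S5 = 7+5+3 = 15; finish at 15 days.
S4 is off the critical path — its longest chain is 12 days, giving 3 of slack.
Now S1→S4 = 7+10 = 17 is longest, so the finish becomes 17 days.
Change in finish: 17 − 15 = +2 days.

2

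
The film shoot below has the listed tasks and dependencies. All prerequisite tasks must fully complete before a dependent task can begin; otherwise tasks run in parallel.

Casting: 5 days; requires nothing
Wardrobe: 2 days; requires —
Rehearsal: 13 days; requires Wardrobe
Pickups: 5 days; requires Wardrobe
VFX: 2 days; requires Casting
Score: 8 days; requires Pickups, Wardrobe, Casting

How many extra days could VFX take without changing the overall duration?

The longest chain is Wardrobe→Rehearsal = 2+13 = 15; overall finish 15 days.
The longest chain containing VFX totals 7 days.
Float = 15 − 7 = 8.

8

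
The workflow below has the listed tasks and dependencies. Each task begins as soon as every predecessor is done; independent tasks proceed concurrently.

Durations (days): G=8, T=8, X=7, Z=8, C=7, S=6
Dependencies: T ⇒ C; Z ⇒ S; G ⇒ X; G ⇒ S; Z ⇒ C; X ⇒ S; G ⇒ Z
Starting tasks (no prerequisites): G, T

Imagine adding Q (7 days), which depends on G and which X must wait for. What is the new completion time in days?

28

Originally the workflow takes 23 days.
With Q inserted, X now waits for max(G, Q).
New critical path: G→Q→X→S = 8+7+7+6 = 28 ⇒ 28 days.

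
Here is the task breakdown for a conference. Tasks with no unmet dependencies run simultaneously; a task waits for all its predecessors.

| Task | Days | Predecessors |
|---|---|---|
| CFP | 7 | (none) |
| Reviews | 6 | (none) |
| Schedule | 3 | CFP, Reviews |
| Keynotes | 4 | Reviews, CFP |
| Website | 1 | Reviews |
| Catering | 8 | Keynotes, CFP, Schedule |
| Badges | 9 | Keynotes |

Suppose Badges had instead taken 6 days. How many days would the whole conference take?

19

As given, the longest chain is CFP→Keynotes→Badges = 7+4+9 = 20, so the finish is 20 days.
Badges lies on that path, so at 6 days the path becomes 17 days.
The binding chain switches to CFP→Keynotes→Catering = 7+4+8 = 19; finish 19 days.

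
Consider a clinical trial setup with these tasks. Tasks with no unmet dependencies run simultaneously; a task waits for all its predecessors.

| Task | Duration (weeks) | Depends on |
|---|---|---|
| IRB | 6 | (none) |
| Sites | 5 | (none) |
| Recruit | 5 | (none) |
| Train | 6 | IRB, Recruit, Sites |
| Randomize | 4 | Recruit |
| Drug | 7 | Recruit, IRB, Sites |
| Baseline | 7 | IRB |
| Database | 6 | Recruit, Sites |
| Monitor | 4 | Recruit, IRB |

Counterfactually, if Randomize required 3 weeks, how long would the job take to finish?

13

Critical path before the change: IRB→Drug = 6+7 = 13 giving 13 weeks.
Randomize has 4 weeks of float (longest path through it is 9).
That remains the longest chain; total 13 weeks.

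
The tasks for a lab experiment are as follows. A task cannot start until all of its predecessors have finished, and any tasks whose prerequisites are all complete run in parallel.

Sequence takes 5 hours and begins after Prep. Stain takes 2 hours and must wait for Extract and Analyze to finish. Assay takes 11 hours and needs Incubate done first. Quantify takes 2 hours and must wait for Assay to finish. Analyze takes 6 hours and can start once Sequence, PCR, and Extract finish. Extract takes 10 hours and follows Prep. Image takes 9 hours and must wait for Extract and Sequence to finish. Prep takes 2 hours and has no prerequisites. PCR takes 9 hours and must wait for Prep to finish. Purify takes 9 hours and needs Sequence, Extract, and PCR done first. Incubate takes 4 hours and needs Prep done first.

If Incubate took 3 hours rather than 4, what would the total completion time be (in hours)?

21

As given, the longest chain is Prep→Extract→Purify = 2+10+9 = 21, so the finish is 21 hours.
Incubate is off the critical path — its longest chain is 19 hours, giving 2 of slack.
That remains the longest chain; total 21 hours.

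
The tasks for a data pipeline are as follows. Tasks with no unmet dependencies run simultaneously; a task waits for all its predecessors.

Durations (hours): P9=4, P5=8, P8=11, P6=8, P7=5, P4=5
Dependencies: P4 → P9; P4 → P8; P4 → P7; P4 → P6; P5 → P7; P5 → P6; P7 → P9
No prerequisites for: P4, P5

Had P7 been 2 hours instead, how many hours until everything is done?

16

Critical path before the change: P5→P7→P9 = 8+5+4 = 17 giving 17 hours.
Since P7 is critical, the -3 change carries straight to that chain (now 14 hours).
Now P4→P8 = 5+11 = 16 is longest, so the finish becomes 16 hours.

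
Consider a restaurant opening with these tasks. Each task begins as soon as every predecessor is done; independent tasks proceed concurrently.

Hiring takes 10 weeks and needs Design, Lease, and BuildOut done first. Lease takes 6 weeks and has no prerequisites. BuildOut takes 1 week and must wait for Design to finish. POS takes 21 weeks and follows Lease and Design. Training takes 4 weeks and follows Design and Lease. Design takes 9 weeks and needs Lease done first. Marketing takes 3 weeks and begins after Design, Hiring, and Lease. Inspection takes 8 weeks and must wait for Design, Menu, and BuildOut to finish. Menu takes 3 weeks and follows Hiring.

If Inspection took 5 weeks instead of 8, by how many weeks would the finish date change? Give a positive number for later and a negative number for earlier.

-1

As given, the longest chain is Lease→Design→BuildOut→Hiring→Menu→Inspection = 6+9+1+10+3+8 = 37, so the finish is 37 weeks.
Inspection lies on that path, so at 5 weeks the path becomes 34 weeks.
The binding chain switches to Lease→Design→POS = 6+9+21 = 36; finish 36 weeks.
Change in finish: 36 − 37 = -1 weeks.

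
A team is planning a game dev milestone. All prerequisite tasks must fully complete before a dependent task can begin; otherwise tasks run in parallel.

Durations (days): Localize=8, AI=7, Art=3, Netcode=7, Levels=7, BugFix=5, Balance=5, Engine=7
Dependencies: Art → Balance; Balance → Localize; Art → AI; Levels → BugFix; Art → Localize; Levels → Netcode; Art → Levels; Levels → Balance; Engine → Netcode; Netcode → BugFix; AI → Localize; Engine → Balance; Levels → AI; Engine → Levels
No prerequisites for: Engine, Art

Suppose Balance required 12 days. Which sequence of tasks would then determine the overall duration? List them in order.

Engine, Levels, Balance, Localize

Baseline: Engine→Levels→AI→Localize = 7+7+7+8 = 29 → 29 days.
Balance is off the critical path — its longest chain is 27 days, giving 2 of slack.
New critical path: Engine→Levels→Balance→Localize = 7+7+12+8 = 34 ⇒ 34 days.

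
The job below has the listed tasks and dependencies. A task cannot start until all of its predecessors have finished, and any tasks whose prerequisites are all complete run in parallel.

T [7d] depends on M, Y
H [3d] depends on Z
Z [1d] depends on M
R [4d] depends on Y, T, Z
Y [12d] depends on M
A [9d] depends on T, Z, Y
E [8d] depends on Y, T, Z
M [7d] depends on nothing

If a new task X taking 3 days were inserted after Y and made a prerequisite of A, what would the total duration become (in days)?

Originally the project takes 35 days.
With X inserted, A now waits for max(T, Z, Y, X).
New critical path: M→Y→T→A = 7+12+7+9 = 35 ⇒ 35 days.

35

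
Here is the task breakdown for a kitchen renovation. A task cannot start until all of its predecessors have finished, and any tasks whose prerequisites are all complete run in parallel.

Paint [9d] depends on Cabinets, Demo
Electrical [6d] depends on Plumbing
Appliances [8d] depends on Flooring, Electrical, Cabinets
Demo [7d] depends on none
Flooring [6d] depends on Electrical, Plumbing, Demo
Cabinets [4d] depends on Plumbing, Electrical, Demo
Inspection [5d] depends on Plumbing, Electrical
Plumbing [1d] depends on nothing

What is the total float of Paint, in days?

1

Demo→Flooring→Appliances = 7+6+8 = 21 sets the makespan at 21 days.
Paint finishes as early as 20 and must finish by 21.
Float = 21 − 20 = 1.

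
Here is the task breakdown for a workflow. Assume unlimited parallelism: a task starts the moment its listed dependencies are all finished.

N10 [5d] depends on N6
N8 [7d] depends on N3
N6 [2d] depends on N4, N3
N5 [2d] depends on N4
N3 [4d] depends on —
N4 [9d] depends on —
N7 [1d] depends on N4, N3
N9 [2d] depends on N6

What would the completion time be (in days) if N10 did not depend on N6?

13

Original critical path: N4→N6→N10 = 9+2+5 = 16 ⇒ 16 days.
Without N6→N10, N10's earliest start moves from 11 to 0.
The longest chain is now N4→N6→N9 = 9+2+2 = 13, so the schedule takes 13 days.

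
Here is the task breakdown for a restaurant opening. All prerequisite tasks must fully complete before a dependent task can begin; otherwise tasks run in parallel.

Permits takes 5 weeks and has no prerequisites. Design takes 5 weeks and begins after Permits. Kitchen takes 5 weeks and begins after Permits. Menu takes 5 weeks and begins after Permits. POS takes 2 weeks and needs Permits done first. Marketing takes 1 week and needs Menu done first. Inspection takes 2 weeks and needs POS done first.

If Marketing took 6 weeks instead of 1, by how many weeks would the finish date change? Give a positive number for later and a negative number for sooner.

Actual critical path: Permits→Menu→Marketing = 5+5+1 = 11 ⇒ 11 weeks.
Since Marketing is critical, the +5 change carries straight to that chain (now 16 weeks).
That remains the longest chain; total 16 weeks.
Change in finish: 16 − 11 = +5 weeks.

5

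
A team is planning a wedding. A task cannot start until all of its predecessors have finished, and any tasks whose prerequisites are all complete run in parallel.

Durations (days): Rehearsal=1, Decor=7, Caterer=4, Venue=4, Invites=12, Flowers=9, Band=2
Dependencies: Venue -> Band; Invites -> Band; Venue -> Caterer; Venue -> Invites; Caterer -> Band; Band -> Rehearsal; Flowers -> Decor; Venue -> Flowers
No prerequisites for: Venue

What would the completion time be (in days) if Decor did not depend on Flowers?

19

With the dependency in place, Venue→Flowers→Decor = 4+9+7 = 20 sets the finish at 20 days.
Without Flowers→Decor, Decor's earliest start moves from 13 to 0.
The longest chain is now Venue→Invites→Band→Rehearsal = 4+12+2+1 = 19, so the job takes 19 days.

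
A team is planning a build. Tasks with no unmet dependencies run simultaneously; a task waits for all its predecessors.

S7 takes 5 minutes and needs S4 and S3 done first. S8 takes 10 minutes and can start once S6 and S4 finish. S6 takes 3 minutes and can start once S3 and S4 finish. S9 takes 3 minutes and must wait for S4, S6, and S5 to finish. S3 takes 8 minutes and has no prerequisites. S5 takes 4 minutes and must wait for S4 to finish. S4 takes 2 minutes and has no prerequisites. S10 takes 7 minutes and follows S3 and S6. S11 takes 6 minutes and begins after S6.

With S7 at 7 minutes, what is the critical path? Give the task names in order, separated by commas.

Critical path before the change: S3→S6→S8 = 8+3+10 = 21 giving 21 minutes.
S7 is off the critical path — its longest chain is 13 minutes, giving 8 of slack.
No other chain overtakes it, so the finish is 21 minutes.

S3, S6, S8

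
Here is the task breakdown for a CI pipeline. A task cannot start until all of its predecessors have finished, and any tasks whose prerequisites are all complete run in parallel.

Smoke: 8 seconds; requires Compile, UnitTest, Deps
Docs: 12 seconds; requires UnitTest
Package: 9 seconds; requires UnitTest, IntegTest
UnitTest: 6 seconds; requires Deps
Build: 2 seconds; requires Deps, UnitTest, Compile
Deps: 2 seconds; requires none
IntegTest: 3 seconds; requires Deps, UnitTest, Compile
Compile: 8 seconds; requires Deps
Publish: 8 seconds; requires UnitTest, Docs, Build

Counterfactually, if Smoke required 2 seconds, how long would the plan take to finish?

28

Actual critical path: Deps→UnitTest→Docs→Publish = 2+6+12+8 = 28 ⇒ 28 seconds.
Smoke has 10 seconds of float (longest path through it is 18).
No other chain overtakes it, so the finish is 28 seconds.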